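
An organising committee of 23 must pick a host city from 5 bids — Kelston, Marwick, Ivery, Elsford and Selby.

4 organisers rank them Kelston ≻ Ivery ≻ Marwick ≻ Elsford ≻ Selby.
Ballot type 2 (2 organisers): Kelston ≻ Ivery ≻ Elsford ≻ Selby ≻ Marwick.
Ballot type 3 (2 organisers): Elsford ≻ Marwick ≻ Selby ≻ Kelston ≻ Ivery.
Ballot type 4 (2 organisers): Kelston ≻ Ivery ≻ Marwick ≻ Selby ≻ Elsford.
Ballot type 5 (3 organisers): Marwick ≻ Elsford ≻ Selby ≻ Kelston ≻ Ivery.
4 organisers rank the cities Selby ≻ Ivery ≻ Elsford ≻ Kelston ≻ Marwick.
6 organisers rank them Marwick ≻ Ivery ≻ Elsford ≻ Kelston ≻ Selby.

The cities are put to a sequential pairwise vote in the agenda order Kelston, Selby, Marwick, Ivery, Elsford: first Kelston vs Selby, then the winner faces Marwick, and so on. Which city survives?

Round 1: Kelston vs Selby — 14–9, Kelston advances.
Round 2: Kelston vs Marwick — 12–11, Kelston advances.
Round 3: Kelston vs Ivery — 13–10, Kelston advances.
Round 4: Kelston vs Elsford — 8–15, Elsford advances.
Elsford survives the agenda.

Elsford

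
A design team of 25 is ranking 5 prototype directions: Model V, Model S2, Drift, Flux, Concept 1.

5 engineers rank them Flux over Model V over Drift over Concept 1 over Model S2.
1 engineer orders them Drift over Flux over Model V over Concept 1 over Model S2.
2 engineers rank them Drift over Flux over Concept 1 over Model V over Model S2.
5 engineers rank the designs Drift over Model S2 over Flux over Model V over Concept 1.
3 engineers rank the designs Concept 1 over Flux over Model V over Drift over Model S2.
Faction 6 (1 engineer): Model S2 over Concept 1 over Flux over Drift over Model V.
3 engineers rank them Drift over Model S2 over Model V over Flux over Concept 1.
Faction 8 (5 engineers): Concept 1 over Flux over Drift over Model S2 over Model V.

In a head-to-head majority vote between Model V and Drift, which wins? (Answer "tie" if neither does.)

Drift

Ballots ranking Model V above Drift: 5 + 3 = 8.
Ballots ranking Drift above Model V: 25 − 8 = 17.
Drift wins the head-to-head 17–8.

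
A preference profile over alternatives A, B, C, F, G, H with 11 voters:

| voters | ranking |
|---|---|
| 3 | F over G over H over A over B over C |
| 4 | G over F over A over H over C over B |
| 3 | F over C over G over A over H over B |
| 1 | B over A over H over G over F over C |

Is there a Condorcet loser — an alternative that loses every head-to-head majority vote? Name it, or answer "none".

Head-to-head results (11 voters):
A vs B: A, 10–1.
A vs C: A is ranked higher on 3+4+1 = 8 ballots, C on 3. A wins 8–3.
A vs F: 1 for A, 10 for F — F by 10–1.
A vs G: G wins 10–1.
A vs H: 4+3+1 = 8 for A, 3 for H — A by 8–3.
B vs C: C, 7–4.
B vs F: F, 10–1.
B vs G: 1 for B, 10 for G — G by 10–1.
B vs H: H, 10–1.
C vs F: F, 11–0.
C–G: G 8–3.
C vs H: H, 8–3.
F vs G: F preferred on 3+3 = 6 ballots; F wins 6–5.
F vs H: 10 to 1, F.
G vs H: G is ranked higher on 3+4+3 = 10 ballots, H on 1. G wins 10–1.
Only B has no wins; B is the Condorcet loser.

B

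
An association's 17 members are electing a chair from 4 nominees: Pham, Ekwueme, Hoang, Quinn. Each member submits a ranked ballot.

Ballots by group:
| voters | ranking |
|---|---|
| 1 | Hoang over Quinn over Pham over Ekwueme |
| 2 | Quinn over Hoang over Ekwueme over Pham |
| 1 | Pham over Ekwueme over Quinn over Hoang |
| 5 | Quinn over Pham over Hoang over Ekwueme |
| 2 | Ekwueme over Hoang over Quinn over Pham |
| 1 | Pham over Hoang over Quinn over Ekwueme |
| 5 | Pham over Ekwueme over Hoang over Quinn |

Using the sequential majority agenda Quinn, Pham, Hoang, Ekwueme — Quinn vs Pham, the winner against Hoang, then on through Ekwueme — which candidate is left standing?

Round 1: Quinn vs Pham — 10–7, Quinn advances.
Round 2: Quinn vs Hoang — 8–9, Hoang advances.
Round 3: Hoang vs Ekwueme — 9–8, Hoang advances.
The agenda winner is Hoang.

Hoang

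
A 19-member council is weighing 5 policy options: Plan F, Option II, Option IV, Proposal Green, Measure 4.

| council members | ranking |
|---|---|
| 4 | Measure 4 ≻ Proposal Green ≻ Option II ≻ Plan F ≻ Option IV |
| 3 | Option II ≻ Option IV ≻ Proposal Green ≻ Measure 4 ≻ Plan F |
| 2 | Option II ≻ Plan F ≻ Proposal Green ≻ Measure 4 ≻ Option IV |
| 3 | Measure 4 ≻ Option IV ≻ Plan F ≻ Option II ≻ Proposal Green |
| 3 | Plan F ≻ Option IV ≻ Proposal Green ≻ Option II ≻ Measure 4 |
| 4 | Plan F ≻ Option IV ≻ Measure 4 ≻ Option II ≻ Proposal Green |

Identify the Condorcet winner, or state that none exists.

none

Pairwise majorities:
Plan F vs Option II: Plan F, 10–9.
Plan F vs Option IV: Plan F wins 13–6.
Plan F vs Proposal Green: Plan F, 12–7.
Plan F vs Measure 4: Measure 4, 10–9.
Option II vs Option IV: Option IV, 10–9.
Option II–Proposal Green: Option II 12–7.
Option II vs Measure 4: Measure 4 wins 11–8.
Option IV vs Proposal Green: Option IV, 13–6.
Option IV–Measure 4: Option IV 10–9.
Proposal Green vs Measure 4: Measure 4, 11–8.
No option is unbeaten: Plan F loses to Measure 4; Option II loses to Plan F; Option IV loses to Plan F; Proposal Green loses to Plan F; Measure 4 loses to Option IV. In particular Plan F → Option IV → Measure 4 → Plan F is a majority cycle — no Condorcet winner exists.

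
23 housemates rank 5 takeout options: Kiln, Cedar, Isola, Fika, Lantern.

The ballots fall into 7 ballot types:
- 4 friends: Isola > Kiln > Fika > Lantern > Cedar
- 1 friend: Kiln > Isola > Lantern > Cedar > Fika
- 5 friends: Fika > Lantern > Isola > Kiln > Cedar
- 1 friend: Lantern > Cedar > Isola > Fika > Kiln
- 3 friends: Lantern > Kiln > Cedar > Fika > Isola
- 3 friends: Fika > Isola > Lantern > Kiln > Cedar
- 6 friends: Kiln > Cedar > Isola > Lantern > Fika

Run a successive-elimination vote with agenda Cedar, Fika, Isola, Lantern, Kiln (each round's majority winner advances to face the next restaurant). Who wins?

Round 1: Cedar vs Fika — 11–12, Fika advances.
Round 2: Fika vs Isola — 11–12, Isola advances.
Round 3: Isola vs Lantern — 14–9, Isola advances.
Round 4: Isola vs Kiln — 13–10, Isola advances.
Isola survives the agenda.

Isola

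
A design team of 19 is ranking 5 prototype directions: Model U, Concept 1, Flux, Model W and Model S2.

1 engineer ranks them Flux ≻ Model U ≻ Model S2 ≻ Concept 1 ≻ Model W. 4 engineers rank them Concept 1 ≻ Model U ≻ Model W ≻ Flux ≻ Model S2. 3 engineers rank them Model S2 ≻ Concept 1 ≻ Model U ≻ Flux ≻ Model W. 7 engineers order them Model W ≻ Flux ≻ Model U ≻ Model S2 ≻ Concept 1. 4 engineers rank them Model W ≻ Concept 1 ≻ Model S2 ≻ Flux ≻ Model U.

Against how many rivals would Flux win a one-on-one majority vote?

2

Flux against each rival (19 engineers):
Flux vs Model U: Flux, 12–7.
Flux vs Concept 1: Concept 1, 11–8.
Flux vs Model W: Flux preferred on 1+3 = 4 ballots; Model W wins 15–4.
Flux vs Model S2: Flux wins 12–7.
Flux beats Model U, Model S2; loses to Concept 1, Model W — 2 pairwise wins.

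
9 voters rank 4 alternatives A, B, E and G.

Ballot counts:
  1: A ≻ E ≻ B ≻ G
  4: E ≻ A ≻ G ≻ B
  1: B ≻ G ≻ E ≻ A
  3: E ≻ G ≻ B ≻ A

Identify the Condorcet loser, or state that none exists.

Pairwise majorities:
A vs B: A, 5–4.
A vs E: 1 to 8, E.
A vs G: A is ranked higher on 1+4 = 5 ballots, G on 4. A wins 5–4.
B vs E: 1 for B, 8 for E — E by 8–1.
B vs G: 2 to 7, G.
E vs G: E, 8–1.
B is beaten in every head-to-head and is the Condorcet loser.

B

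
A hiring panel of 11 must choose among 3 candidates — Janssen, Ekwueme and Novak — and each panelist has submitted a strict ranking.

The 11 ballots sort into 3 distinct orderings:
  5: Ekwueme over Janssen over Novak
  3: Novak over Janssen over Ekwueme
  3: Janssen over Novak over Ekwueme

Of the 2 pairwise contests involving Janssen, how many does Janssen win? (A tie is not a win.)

2

Janssen against each rival (11 committee members):
Janssen vs Ekwueme: Janssen wins 6–5.
Janssen vs Novak: 5+3 = 8 for Janssen, 3 for Novak — Janssen by 8–3.
Janssen beats Ekwueme, Novak — 2 pairwise wins.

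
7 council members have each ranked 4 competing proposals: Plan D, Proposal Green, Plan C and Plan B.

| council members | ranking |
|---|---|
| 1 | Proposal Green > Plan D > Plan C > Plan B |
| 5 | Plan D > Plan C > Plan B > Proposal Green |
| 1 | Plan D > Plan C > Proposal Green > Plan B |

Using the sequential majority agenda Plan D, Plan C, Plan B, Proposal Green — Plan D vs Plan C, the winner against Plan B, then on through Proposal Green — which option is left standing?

Plan D

Round 1: Plan D vs Plan C — 7–0, Plan D advances.
Round 2: Plan D vs Plan B — 7–0, Plan D advances.
Round 3: Plan D vs Proposal Green — 6–1, Plan D advances.
The agenda winner is Plan D.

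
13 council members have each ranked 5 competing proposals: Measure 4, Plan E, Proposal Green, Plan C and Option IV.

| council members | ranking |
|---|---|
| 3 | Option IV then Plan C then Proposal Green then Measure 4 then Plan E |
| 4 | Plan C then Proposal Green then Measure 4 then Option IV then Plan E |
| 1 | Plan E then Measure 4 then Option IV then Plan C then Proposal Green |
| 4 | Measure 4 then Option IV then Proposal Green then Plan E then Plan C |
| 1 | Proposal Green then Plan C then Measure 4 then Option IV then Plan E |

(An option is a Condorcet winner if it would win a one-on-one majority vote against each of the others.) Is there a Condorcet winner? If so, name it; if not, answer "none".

Head-to-head results (13 council members):
Measure 4 vs Plan E: Measure 4, 12–1.
Measure 4 vs Proposal Green: Proposal Green, 8–5.
Measure 4 vs Plan C: Plan C wins 8–5.
Measure 4 vs Option IV: Measure 4 wins 10–3.
Plan E–Proposal Green: Proposal Green 12–1.
Plan E vs Plan C: Plan C wins 8–5.
Plan E vs Option IV: Option IV, 12–1.
Proposal Green vs Plan C: Plan C wins 8–5.
Proposal Green vs Option IV: Option IV, 8–5.
Plan C vs Option IV: Option IV wins 8–5.
No option is unbeaten: Measure 4 loses to Proposal Green; Plan E loses to Measure 4; Proposal Green loses to Plan C; Plan C loses to Option IV; Option IV loses to Measure 4. In particular Measure 4 → Option IV → Proposal Green → Measure 4 is a majority cycle — no Condorcet winner exists.

none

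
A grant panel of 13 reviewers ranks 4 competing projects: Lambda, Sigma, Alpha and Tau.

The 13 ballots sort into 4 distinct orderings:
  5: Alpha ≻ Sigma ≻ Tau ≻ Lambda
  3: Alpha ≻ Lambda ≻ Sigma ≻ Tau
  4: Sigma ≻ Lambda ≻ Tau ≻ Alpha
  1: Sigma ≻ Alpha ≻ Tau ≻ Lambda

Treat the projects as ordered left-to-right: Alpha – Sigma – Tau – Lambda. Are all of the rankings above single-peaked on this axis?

no

Axis positions: Alpha=1, Sigma=2, Tau=3, Lambda=4.
Faction 1 (peak Alpha at position 1): ranking walks positions 1-2-3-4, expanding outward from the peak — single-peaked.
Faction 2: ranking walks positions 1-4-2-3; Lambda is ranked above Sigma even though Sigma lies between Lambda and the peak Alpha on the axis — preferences dip and rise again. Not single-peaked.
Faction 3: ranking walks positions 2-4-3-1; Lambda is ranked above Tau even though Tau lies between Lambda and the peak Sigma on the axis — preferences dip and rise again. Not single-peaked.
Faction 4 (peak Sigma at position 2): ranking walks positions 2-1-3-4, expanding outward from the peak — single-peaked.
Faction 2 violates single-peakedness, so the profile is not single-peaked on this axis.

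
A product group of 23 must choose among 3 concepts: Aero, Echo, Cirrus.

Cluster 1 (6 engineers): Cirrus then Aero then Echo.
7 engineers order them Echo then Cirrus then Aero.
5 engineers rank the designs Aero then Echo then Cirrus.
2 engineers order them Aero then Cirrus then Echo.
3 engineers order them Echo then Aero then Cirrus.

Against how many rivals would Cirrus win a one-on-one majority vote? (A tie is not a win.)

Cirrus against each rival (23 engineers):
Cirrus vs Aero: Cirrus wins 13–10.
Cirrus–Echo: Echo 15–8.
Cirrus beats Aero; loses to Echo — 1 pairwise win.

1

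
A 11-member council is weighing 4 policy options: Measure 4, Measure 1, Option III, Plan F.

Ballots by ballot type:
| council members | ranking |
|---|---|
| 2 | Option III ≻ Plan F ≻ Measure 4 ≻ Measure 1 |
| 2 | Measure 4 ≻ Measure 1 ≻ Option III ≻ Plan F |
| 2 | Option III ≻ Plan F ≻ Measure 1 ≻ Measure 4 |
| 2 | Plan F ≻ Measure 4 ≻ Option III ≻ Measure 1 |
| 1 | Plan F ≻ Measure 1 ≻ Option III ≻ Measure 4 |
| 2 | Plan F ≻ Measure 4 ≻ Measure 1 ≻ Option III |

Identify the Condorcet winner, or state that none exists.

none

Check each pair by majority over 11 ballots:
Measure 4 vs Measure 1: Measure 4 wins 8–3.
Measure 4 vs Option III: Measure 4, 6–5.
Measure 4 vs Plan F: Plan F wins 9–2.
Measure 1 vs Option III: Measure 1 is ranked higher on 2+1+2 = 5 ballots, Option III on 6. Option III wins 6–5.
Measure 1 vs Plan F: Measure 1 preferred on 2 ballots; Plan F wins 9–2.
Option III vs Plan F: Option III, 6–5.
Each option drops at least one matchup (Measure 4 loses to Plan F; Measure 1 loses to Measure 4; Option III loses to Measure 4; Plan F loses to Option III); the cycle Measure 4 > Option III > Plan F > Measure 4 rules out a Condorcet winner.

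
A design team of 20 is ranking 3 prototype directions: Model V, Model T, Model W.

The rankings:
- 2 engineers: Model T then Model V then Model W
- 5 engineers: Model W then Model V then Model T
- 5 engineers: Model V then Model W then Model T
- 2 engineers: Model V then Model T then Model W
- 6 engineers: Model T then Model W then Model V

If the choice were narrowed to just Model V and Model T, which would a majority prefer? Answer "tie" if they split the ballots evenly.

Model V

Ballots ranking Model V above Model T: 5 + 5 + 2 = 12.
Ballots ranking Model T above Model V: 20 − 12 = 8.
Model V wins the head-to-head 12–8.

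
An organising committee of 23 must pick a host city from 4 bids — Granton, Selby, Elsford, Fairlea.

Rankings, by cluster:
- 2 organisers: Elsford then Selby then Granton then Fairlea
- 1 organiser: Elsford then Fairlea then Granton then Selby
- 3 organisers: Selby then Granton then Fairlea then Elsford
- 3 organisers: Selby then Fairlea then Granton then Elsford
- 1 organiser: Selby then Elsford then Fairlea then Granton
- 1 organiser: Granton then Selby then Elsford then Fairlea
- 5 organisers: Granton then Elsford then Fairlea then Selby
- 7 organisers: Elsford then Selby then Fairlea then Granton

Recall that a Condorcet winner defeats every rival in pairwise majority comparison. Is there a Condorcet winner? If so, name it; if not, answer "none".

none

Check each pair by majority over 23 ballots:
Granton vs Selby: Granton preferred on 1+1+5 = 7 ballots; Selby wins 16–7.
Granton vs Elsford: Granton is ranked higher on 3+3+1+5 = 12 ballots, Elsford on 11. Granton wins 12–11.
Granton vs Fairlea: Granton preferred on 2+3+1+5 = 11 ballots; Fairlea wins 12–11.
Selby vs Elsford: Selby preferred on 3+3+1+1 = 8 ballots; Elsford wins 15–8.
Selby vs Fairlea: Selby is ranked higher on 2+3+3+1+1+7 = 17 ballots, Fairlea on 6. Selby wins 17–6.
Elsford vs Fairlea: 2+1+1+1+5+7 = 17 for Elsford, 6 for Fairlea — Elsford by 17–6.
Every city loses at least once (Granton loses to Selby; Selby loses to Elsford; Elsford loses to Granton; Fairlea loses to Selby). The majority relation contains the cycle Granton → Elsford → Selby → Granton, so there is no Condorcet winner.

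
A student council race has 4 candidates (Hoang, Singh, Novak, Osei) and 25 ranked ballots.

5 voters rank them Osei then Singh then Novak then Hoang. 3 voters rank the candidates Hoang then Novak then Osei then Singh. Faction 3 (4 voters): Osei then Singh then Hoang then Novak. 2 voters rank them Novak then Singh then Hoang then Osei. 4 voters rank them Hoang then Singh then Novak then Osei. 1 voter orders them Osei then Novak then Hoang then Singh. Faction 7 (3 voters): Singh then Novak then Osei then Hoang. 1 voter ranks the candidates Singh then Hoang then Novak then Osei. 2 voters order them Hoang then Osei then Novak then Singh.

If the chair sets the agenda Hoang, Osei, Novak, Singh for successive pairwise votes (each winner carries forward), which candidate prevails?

Round 1: Hoang vs Osei — 12–13, Osei advances.
Round 2: Osei vs Novak — 12–13, Novak advances.
Round 3: Novak vs Singh — 8–17, Singh advances.
Singh survives the agenda.

Singh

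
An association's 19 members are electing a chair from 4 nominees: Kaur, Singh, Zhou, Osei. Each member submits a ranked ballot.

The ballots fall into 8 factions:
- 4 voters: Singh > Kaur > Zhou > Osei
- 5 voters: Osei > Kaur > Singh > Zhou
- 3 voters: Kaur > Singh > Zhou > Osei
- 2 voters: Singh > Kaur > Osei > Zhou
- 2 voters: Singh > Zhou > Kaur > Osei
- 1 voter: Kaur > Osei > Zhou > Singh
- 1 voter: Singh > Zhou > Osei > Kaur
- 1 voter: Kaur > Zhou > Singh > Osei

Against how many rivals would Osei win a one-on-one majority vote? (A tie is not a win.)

0

Osei against each rival (19 voters):
Osei vs Kaur: 6 to 13, Kaur.
Osei vs Singh: Osei is ranked higher on 5+1 = 6 ballots, Singh on 13. Singh wins 13–6.
Osei vs Zhou: Osei is ranked higher on 5+2+1 = 8 ballots, Zhou on 11. Zhou wins 11–8.
Osei beats no one; loses to Kaur, Singh, Zhou — 0 pairwise wins.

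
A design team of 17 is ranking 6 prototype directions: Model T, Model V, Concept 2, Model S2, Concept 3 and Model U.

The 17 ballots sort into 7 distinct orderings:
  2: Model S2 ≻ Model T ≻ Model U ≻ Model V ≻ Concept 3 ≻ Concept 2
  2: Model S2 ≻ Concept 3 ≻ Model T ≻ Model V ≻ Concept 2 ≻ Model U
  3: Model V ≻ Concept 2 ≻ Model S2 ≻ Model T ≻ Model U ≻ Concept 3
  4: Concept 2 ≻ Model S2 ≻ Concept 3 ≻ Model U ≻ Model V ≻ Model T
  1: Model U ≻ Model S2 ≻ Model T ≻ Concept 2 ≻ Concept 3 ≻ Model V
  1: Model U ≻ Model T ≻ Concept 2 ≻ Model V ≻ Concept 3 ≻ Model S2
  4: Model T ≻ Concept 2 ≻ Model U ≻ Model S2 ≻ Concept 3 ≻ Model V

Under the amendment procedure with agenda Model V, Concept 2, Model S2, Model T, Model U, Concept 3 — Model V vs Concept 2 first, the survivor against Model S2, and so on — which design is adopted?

Model T

Round 1: Model V vs Concept 2 — 7–10, Concept 2 advances.
Round 2: Concept 2 vs Model S2 — 12–5, Concept 2 advances.
Round 3: Concept 2 vs Model T — 7–10, Model T advances.
Round 4: Model T vs Model U — 11–6, Model T advances.
Round 5: Model T vs Concept 3 — 11–6, Model T advances.
The agenda winner is Model T.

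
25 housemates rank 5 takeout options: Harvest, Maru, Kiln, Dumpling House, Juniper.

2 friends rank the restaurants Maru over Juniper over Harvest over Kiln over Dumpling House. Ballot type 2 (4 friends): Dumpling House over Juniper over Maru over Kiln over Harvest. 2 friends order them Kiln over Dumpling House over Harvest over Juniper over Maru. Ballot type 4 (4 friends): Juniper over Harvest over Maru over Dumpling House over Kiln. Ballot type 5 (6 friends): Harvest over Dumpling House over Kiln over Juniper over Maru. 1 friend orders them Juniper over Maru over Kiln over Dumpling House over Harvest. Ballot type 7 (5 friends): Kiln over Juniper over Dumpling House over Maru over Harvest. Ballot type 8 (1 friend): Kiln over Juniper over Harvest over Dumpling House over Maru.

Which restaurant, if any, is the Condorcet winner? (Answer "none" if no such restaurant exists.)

Head-to-head results (25 friends):
Harvest–Maru: Harvest 13–12.
Harvest vs Kiln: Harvest preferred on 2+4+6 = 12 ballots; Kiln wins 13–12.
Harvest vs Dumpling House: 13 to 12, Harvest.
Harvest vs Juniper: 2+6 = 8 for Harvest, 17 for Juniper — Juniper by 17–8.
Maru vs Kiln: Maru preferred on 2+4+4+1 = 11 ballots; Kiln wins 14–11.
Maru vs Dumpling House: 2+4+1 = 7 for Maru, 18 for Dumpling House — Dumpling House by 18–7.
Maru vs Juniper: Juniper wins 23–2.
Kiln vs Dumpling House: Kiln is ranked higher on 2+2+1+5+1 = 11 ballots, Dumpling House on 14. Dumpling House wins 14–11.
Kiln vs Juniper: 2+6+5+1 = 14 for Kiln, 11 for Juniper — Kiln by 14–11.
Dumpling House vs Juniper: Juniper, 13–12.
Each restaurant drops at least one matchup (Harvest loses to Kiln; Maru loses to Harvest; Kiln loses to Dumpling House; Dumpling House loses to Harvest; Juniper loses to Kiln); the cycle Harvest beats Dumpling House beats Kiln beats Harvest rules out a Condorcet winner.

none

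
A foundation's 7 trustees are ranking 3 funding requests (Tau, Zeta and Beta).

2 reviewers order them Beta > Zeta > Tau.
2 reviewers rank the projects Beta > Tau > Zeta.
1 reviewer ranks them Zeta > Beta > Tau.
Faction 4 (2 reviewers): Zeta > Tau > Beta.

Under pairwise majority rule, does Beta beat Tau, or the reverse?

Beta

Ballots ranking Beta above Tau: 2 + 2 + 1 = 5.
Ballots ranking Tau above Beta: 7 − 5 = 2.
Beta wins the head-to-head 5–2.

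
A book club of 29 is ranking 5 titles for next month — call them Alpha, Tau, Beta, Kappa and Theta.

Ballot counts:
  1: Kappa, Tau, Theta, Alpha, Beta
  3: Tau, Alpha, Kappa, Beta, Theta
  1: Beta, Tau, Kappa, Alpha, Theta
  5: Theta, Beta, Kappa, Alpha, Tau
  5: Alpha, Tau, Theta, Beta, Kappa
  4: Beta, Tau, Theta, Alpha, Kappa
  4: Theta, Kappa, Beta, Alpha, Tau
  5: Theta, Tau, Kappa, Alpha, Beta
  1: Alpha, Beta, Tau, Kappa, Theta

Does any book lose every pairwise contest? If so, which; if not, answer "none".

Pairwise majorities:
Alpha vs Tau: 5+5+4+1 = 15 for Alpha, 14 for Tau — Alpha by 15–14.
Alpha vs Beta: Alpha, 15–14.
Alpha vs Kappa: Alpha preferred on 3+5+4+1 = 13 ballots; Kappa wins 16–13.
Alpha vs Theta: Alpha preferred on 3+1+5+1 = 10 ballots; Theta wins 19–10.
Tau–Beta: Beta 15–14.
Tau vs Kappa: Tau wins 19–10.
Tau vs Theta: Tau wins 15–14.
Beta vs Kappa: 1+5+5+4+1 = 16 for Beta, 13 for Kappa — Beta by 16–13.
Beta vs Theta: Beta is ranked higher on 3+1+4+1 = 9 ballots, Theta on 20. Theta wins 20–9.
Kappa vs Theta: Theta, 23–6.
Each book has at least one pairwise win (Alpha beats Tau; Tau beats Kappa; Beta beats Tau; Kappa beats Alpha; Theta beats Alpha) — no Condorcet loser.

none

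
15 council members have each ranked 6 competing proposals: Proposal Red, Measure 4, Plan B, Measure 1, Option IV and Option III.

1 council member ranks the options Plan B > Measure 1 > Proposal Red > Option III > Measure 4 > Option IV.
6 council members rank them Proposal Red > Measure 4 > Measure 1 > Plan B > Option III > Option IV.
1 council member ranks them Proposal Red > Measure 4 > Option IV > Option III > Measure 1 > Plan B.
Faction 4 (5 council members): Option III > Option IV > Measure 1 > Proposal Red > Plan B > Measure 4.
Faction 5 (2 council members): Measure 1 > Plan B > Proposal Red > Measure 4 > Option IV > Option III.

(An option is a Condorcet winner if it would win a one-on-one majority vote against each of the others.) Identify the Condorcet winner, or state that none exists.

Measure 1

Head-to-head results (15 council members):
Proposal Red vs Measure 4: Proposal Red preferred on 1+6+1+5+2 = 15 ballots; Proposal Red wins 15–0.
Proposal Red vs Plan B: Proposal Red is ranked higher on 6+1+5 = 12 ballots, Plan B on 3. Proposal Red wins 12–3.
Proposal Red vs Measure 1: 7 to 8, Measure 1.
Proposal Red vs Option IV: Proposal Red preferred on 1+6+1+2 = 10 ballots; Proposal Red wins 10–5.
Proposal Red vs Option III: Proposal Red is ranked higher on 1+6+1+2 = 10 ballots, Option III on 5. Proposal Red wins 10–5.
Measure 4 vs Plan B: 7 to 8, Plan B.
Measure 4 vs Measure 1: Measure 4 preferred on 6+1 = 7 ballots; Measure 1 wins 8–7.
Measure 4 vs Option IV: 10 to 5, Measure 4.
Measure 4 vs Option III: Measure 4 preferred on 6+1+2 = 9 ballots; Measure 4 wins 9–6.
Plan B vs Measure 1: Plan B is ranked higher on 1 ballot, Measure 1 on 14. Measure 1 wins 14–1.
Plan B vs Option IV: 9 to 6, Plan B.
Plan B vs Option III: Plan B preferred on 1+6+2 = 9 ballots; Plan B wins 9–6.
Measure 1 vs Option IV: Measure 1 preferred on 1+6+2 = 9 ballots; Measure 1 wins 9–6.
Measure 1 vs Option III: 9 to 6, Measure 1.
Option IV vs Option III: Option IV is ranked higher on 1+2 = 3 ballots, Option III on 12. Option III wins 12–3.
Measure 1 defeats every rival head-to-head and is the Condorcet winner.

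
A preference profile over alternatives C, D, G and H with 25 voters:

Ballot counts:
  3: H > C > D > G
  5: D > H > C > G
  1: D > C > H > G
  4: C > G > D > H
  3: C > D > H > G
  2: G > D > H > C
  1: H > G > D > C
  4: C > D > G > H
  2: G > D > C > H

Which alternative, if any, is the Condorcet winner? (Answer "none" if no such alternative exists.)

C

Pairwise majorities:
C–D: C 14–11.
C vs G: C wins 20–5.
C vs H: C, 14–11.
D vs G: D, 16–9.
D vs H: D, 21–4.
G vs H: H, 13–12.
Only C has no losses; C is the Condorcet winner.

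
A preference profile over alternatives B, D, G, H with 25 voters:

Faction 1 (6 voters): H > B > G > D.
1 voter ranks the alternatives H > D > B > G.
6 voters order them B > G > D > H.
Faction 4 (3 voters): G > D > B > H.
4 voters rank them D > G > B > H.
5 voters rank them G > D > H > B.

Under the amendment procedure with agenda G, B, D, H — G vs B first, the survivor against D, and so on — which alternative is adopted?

Round 1: G vs B — 12–13, B advances.
Round 2: B vs D — 12–13, D advances.
Round 3: D vs H — 18–7, D advances.
The agenda winner is D.

D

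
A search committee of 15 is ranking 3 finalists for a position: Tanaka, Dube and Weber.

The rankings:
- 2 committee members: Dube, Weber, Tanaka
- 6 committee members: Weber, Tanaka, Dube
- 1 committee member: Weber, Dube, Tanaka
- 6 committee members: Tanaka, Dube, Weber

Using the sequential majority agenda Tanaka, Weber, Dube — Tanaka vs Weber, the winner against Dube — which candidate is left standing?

Dube

Round 1: Tanaka vs Weber — 6–9, Weber advances.
Round 2: Weber vs Dube — 7–8, Dube advances.
Dube survives the agenda.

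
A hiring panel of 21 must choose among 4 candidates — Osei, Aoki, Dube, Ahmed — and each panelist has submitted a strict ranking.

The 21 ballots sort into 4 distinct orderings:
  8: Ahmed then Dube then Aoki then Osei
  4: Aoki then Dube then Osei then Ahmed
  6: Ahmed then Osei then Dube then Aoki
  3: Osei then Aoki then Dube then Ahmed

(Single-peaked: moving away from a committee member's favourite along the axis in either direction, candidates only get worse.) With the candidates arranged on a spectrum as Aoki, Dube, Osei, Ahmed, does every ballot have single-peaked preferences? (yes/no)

no

Axis positions: Aoki=1, Dube=2, Osei=3, Ahmed=4.
Bloc 1: ranking walks positions 4-2-1-3; Dube is ranked above Osei even though Osei lies between Dube and the peak Ahmed on the axis — preferences dip and rise again. Not single-peaked.
Bloc 2 (peak Aoki at position 1): ranking walks positions 1-2-3-4, expanding outward from the peak — single-peaked.
Bloc 3 (peak Ahmed at position 4): ranking walks positions 4-3-2-1, expanding outward from the peak — single-peaked.
Bloc 4: ranking walks positions 3-1-2-4; Aoki is ranked above Dube even though Dube lies between Aoki and the peak Osei on the axis — preferences dip and rise again. Not single-peaked.
Bloc 1 violates single-peakedness, so the profile is not single-peaked on this axis.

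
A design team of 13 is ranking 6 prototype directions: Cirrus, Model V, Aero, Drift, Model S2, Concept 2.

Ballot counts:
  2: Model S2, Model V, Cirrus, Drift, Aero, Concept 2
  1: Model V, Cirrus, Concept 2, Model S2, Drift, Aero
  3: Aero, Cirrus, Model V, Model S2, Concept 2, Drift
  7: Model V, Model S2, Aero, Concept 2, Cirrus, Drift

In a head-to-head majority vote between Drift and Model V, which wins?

Model V

No ballot ranks Drift above Model V: 0.
Ballots ranking Model V above Drift: 13 − 0 = 13.
Model V wins the head-to-head 13–0.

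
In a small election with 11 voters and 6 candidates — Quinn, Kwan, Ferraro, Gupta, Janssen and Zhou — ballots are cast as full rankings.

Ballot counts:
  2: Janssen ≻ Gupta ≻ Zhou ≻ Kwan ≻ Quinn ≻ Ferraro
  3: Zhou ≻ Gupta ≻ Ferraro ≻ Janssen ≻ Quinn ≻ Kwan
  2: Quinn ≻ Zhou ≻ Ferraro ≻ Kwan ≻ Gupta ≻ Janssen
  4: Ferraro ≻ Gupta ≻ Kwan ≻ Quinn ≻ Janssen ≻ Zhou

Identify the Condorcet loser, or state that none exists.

Head-to-head results (11 voters):
Quinn vs Kwan: 3+2 = 5 for Quinn, 6 for Kwan — Kwan by 6–5.
Quinn vs Ferraro: Ferraro, 7–4.
Quinn vs Gupta: 2 to 9, Gupta.
Quinn vs Janssen: 2+4 = 6 for Quinn, 5 for Janssen — Quinn by 6–5.
Quinn vs Zhou: Quinn, 6–5.
Kwan–Ferraro: Ferraro 9–2.
Kwan vs Gupta: Gupta, 9–2.
Kwan vs Janssen: 2+4 = 6 for Kwan, 5 for Janssen — Kwan by 6–5.
Kwan–Zhou: Zhou 7–4.
Ferraro vs Gupta: Ferraro is ranked higher on 2+4 = 6 ballots, Gupta on 5. Ferraro wins 6–5.
Ferraro vs Janssen: 3+2+4 = 9 for Ferraro, 2 for Janssen — Ferraro by 9–2.
Ferraro vs Zhou: Ferraro preferred on 4 ballots; Zhou wins 7–4.
Gupta–Janssen: Gupta 9–2.
Gupta vs Zhou: Gupta is ranked higher on 2+4 = 6 ballots, Zhou on 5. Gupta wins 6–5.
Janssen vs Zhou: Janssen preferred on 2+4 = 6 ballots; Janssen wins 6–5.
No candidate is winless: Quinn beats Janssen; Kwan beats Quinn; Ferraro beats Quinn; Gupta beats Quinn; Janssen beats Zhou; Zhou beats Kwan. There is no Condorcet loser.

none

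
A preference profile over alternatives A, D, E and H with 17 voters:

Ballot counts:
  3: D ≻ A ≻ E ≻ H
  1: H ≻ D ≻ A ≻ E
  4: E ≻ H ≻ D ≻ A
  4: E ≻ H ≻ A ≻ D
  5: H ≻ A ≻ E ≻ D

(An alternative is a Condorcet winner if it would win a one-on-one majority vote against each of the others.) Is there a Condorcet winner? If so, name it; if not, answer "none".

none

Pairwise majorities:
A vs D: 4+5 = 9 for A, 8 for D — A by 9–8.
A vs E: 3+1+5 = 9 for A, 8 for E — A by 9–8.
A vs H: 3 to 14, H.
D vs E: D preferred on 3+1 = 4 ballots; E wins 13–4.
D vs H: D is ranked higher on 3 ballots, H on 14. H wins 14–3.
E vs H: 11 to 6, E.
Each alternative drops at least one matchup (A loses to H; D loses to A; E loses to A; H loses to E); the cycle A → E → H → A rules out a Condorcet winner.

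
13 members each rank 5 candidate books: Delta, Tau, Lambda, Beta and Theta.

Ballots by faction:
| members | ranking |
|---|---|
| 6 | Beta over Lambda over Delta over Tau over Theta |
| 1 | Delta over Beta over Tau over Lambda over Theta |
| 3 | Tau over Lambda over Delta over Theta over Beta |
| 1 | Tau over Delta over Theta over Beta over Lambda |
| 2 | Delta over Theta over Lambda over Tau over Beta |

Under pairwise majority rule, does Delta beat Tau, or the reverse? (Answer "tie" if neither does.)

Ballots ranking Delta above Tau: 6 + 1 + 2 = 9.
Ballots ranking Tau above Delta: 13 − 9 = 4.
Delta wins the head-to-head 9–4.

Delta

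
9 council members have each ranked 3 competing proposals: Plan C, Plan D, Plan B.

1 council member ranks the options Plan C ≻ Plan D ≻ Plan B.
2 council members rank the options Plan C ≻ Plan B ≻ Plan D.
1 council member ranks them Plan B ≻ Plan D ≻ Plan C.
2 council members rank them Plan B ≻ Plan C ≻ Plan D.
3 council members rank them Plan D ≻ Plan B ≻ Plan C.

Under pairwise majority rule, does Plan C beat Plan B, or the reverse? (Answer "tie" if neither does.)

Ballots ranking Plan C above Plan B: 1 + 2 = 3.
Ballots ranking Plan B above Plan C: 9 − 3 = 6.
Plan B wins the head-to-head 6–3.

Plan B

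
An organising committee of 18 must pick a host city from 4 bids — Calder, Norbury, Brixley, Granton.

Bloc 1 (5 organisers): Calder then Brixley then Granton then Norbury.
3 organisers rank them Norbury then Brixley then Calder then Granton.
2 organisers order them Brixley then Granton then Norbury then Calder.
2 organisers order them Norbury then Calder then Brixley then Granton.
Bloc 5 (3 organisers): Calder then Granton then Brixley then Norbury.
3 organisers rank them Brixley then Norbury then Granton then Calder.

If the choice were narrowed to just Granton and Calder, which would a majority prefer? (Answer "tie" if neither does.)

Calder

Ballots ranking Granton above Calder: 2 + 3 = 5.
Ballots ranking Calder above Granton: 18 − 5 = 13.
Calder wins the head-to-head 13–5.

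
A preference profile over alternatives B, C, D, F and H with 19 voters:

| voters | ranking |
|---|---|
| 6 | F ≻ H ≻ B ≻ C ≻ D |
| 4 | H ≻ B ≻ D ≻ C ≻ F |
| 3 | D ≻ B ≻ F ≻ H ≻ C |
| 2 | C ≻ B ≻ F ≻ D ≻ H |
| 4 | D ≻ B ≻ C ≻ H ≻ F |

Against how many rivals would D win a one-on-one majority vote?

D against each rival (19 voters):
D vs B: 7 to 12, B.
D vs C: 4+3+4 = 11 for D, 8 for C — D by 11–8.
D–F: D 11–8.
D vs H: H, 10–9.
D beats C, F; loses to B, H — 2 pairwise wins.

2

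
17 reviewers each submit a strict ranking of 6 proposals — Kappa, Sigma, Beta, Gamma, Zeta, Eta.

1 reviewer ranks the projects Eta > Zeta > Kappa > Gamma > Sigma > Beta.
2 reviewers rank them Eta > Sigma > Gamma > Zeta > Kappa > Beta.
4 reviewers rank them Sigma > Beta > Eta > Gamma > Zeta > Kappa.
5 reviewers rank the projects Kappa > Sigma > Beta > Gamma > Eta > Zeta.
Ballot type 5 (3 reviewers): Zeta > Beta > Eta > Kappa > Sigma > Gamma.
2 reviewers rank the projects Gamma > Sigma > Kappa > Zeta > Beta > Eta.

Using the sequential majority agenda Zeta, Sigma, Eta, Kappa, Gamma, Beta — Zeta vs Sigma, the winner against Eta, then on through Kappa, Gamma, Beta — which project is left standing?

Round 1: Zeta vs Sigma — 4–13, Sigma advances.
Round 2: Sigma vs Eta — 11–6, Sigma advances.
Round 3: Sigma vs Kappa — 8–9, Kappa advances.
Round 4: Kappa vs Gamma — 9–8, Kappa advances.
Round 5: Kappa vs Beta — 10–7, Kappa advances.
Kappa survives the agenda.

Kappa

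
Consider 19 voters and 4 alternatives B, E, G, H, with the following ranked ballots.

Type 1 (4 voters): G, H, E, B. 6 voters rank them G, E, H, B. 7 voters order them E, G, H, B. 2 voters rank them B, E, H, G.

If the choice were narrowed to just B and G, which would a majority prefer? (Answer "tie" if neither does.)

Ballots ranking B above G: 2.
Ballots ranking G above B: 19 − 2 = 17.
G wins the head-to-head 17–2.

G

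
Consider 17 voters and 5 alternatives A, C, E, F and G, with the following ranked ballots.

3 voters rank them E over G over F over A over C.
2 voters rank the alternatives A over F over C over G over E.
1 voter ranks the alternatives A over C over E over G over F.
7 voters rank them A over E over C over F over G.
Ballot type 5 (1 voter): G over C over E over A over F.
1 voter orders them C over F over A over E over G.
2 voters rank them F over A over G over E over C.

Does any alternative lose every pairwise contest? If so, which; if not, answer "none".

G

Head-to-head results (17 voters):
A vs C: 3+2+1+7+2 = 15 for A, 2 for C — A by 15–2.
A vs E: A is ranked higher on 2+1+7+1+2 = 13 ballots, E on 4. A wins 13–4.
A vs F: A, 11–6.
A vs G: A wins 13–4.
C vs E: C is ranked higher on 2+1+1+1 = 5 ballots, E on 12. E wins 12–5.
C vs F: C wins 10–7.
C vs G: C wins 11–6.
E–F: E 12–5.
E vs G: E preferred on 3+1+7+1 = 12 ballots; E wins 12–5.
F vs G: 12 to 5, F.
Only G has no wins; G is the Condorcet loser.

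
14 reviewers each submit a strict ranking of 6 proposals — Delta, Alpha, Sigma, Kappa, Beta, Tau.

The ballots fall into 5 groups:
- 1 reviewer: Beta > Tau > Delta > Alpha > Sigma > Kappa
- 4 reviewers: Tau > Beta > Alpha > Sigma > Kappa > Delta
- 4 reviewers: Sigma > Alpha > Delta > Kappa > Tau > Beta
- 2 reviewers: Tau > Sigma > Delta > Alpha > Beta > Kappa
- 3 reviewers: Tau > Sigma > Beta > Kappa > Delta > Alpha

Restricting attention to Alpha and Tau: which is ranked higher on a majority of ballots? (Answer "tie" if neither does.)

Tau

Ballots ranking Alpha above Tau: 4.
Ballots ranking Tau above Alpha: 14 − 4 = 10.
Tau wins the head-to-head 10–4.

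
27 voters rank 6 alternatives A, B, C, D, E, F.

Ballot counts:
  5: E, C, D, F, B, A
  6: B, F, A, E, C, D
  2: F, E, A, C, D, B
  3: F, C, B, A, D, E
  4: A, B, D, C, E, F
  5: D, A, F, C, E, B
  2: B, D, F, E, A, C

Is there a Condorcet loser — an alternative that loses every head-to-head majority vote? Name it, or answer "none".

Pairwise majorities:
A vs B: 2+4+5 = 11 for A, 16 for B — B by 16–11.
A vs C: A wins 19–8.
A vs D: A is ranked higher on 6+2+3+4 = 15 ballots, D on 12. A wins 15–12.
A vs E: A, 18–9.
A–F: F 18–9.
B vs C: C, 15–12.
B vs D: B preferred on 6+3+4+2 = 15 ballots; B wins 15–12.
B vs E: B wins 15–12.
B vs F: F wins 15–12.
C vs D: 5+6+2+3 = 16 for C, 11 for D — C by 16–11.
C–E: E 15–12.
C vs F: 5+4 = 9 for C, 18 for F — F by 18–9.
D vs E: D, 14–13.
D vs F: D wins 16–11.
E vs F: F, 18–9.
Each alternative has at least one pairwise win (A beats C; B beats A; C beats B; D beats E; E beats C; F beats A) — no Condorcet loser.

none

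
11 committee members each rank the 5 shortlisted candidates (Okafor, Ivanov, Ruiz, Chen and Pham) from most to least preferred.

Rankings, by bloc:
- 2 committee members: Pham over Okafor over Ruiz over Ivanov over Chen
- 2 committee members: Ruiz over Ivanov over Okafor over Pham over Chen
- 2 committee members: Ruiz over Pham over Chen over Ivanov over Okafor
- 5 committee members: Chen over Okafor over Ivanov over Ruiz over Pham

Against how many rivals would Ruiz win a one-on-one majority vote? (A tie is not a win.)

Ruiz against each rival (11 committee members):
Ruiz vs Okafor: Okafor wins 7–4.
Ruiz–Ivanov: Ruiz 6–5.
Ruiz vs Chen: 6 to 5, Ruiz.
Ruiz vs Pham: Ruiz preferred on 2+2+5 = 9 ballots; Ruiz wins 9–2.
Ruiz beats Ivanov, Chen, Pham; loses to Okafor — 3 pairwise wins.

3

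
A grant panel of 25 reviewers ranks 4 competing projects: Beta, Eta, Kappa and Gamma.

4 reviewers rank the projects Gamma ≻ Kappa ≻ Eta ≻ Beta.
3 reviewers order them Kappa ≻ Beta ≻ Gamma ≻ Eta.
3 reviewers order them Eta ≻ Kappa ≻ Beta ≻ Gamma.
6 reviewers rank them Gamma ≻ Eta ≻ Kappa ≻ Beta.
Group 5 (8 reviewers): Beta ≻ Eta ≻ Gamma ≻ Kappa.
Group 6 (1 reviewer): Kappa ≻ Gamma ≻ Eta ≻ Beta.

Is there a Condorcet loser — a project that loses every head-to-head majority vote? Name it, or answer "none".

Head-to-head results (25 reviewers):
Beta vs Eta: Eta wins 14–11.
Beta vs Kappa: Kappa wins 17–8.
Beta vs Gamma: 3+3+8 = 14 for Beta, 11 for Gamma — Beta by 14–11.
Eta vs Kappa: Eta, 17–8.
Eta–Gamma: Gamma 14–11.
Kappa vs Gamma: Gamma, 18–7.
Each project has at least one pairwise win (Beta beats Gamma; Eta beats Beta; Kappa beats Beta; Gamma beats Eta) — no Condorcet loser.

none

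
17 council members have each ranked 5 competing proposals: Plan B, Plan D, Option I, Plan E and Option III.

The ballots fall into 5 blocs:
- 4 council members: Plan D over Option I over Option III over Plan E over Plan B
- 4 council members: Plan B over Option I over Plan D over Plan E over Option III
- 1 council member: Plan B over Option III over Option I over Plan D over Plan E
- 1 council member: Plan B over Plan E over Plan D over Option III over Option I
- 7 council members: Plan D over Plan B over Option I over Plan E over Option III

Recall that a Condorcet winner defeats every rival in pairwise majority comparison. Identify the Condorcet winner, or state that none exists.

Plan D

Check each pair by majority over 17 ballots:
Plan B vs Plan D: Plan D wins 11–6.
Plan B vs Option I: Plan B, 13–4.
Plan B vs Plan E: Plan B is ranked higher on 4+1+1+7 = 13 ballots, Plan E on 4. Plan B wins 13–4.
Plan B vs Option III: Plan B preferred on 4+1+1+7 = 13 ballots; Plan B wins 13–4.
Plan D vs Option I: Plan D wins 12–5.
Plan D vs Plan E: Plan D, 16–1.
Plan D vs Option III: Plan D wins 16–1.
Option I vs Plan E: 16 to 1, Option I.
Option I vs Option III: Option I wins 15–2.
Plan E vs Option III: Plan E is ranked higher on 4+1+7 = 12 ballots, Option III on 5. Plan E wins 12–5.
Plan D defeats every rival head-to-head and is the Condorcet winner.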